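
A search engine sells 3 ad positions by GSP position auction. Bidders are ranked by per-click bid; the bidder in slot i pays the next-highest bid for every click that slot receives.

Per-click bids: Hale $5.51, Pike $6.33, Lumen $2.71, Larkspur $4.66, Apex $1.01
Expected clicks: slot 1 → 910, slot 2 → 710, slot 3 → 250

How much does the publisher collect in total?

Per-click bids in order: $6.33 (Pike) > $5.51 (Hale) > $4.66 (Larkspur) > $2.71 (Lumen) > …
Slot 1: Pike pays $5.51 × 910 = $5014.10
Slot 2: Hale pays $4.66 × 710 = $3308.60
Slot 3: Larkspur pays $2.71 × 250 = $677.50
Total = $9000.20

Total revenue: $9000.20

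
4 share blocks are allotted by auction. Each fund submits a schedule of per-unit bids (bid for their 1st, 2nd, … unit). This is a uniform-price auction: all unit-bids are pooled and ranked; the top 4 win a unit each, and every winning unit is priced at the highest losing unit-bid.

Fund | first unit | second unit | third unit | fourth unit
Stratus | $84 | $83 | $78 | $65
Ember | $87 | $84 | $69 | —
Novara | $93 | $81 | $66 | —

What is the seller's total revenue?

Total revenue: $332

Pooled unit-bids ranked (top 4): 93 (Novara-1), 87 (Ember-1), 84 (Stratus-1), 84 (Ember-2)
First bid not allocated: $83.
Allocation: Ember 2, Novara 1, Stratus 1. Every unit priced at $83.
Revenue = 4 × 83 = $332.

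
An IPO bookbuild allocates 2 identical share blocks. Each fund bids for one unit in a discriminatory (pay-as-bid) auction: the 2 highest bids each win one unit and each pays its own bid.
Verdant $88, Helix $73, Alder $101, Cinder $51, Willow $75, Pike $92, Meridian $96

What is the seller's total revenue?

Total revenue: $197

Sorting: 101 (Alder), 96 (Meridian), 92 (Pike), 88 (Verdant), …
Winners (2 units): Alder, Meridian.
Total revenue = 101 + 96 = $197.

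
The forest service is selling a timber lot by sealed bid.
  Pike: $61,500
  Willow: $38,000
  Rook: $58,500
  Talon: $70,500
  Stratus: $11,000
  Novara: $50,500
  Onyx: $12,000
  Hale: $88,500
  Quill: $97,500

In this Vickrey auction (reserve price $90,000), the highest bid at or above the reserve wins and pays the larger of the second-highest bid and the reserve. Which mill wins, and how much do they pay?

Vickrey auction (reserve price $90,000): the highest bid at or above the reserve wins and pays the larger of the second-highest bid and the reserve.
Sorting bids: 97,500 (Quill) > 88,500 (Hale) > 70,500 (Talon) > 61,500 (Pike) > 58,500 (Rook) > 50,500 (Novara) > …
Highest eligible bid: Quill at $97,500.
Second-highest bid $88,500 is below the reserve $90,000, so the reserve binds → payment $90,000.

Quill pays $90,000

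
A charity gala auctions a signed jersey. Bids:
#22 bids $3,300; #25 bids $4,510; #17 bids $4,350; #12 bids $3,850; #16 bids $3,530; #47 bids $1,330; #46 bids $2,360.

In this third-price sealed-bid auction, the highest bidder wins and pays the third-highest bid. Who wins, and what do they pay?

#25 pays $3,850

Sorting bids: 4,510 (#25) > 4,350 (#17) > 3,850 (#12) > 3,530 (#16) > 3,300 (#22) > 2,360 (#46) > …
#25 is highest; pays the third-highest bid, $3,850.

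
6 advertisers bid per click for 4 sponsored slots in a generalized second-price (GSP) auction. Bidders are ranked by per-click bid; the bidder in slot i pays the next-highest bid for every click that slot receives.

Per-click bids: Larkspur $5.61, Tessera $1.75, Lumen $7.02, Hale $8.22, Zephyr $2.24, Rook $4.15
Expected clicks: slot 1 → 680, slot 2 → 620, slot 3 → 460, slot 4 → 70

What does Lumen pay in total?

Lumen pays $3478.20

Sorting advertisers: $8.22 (Hale) > $7.02 (Lumen) > $5.61 (Larkspur) > $4.15 (Rook) > $2.24 (Zephyr) > …
Lumen holds slot 2 → pays next bid $5.61 × 620 clicks = $3478.20.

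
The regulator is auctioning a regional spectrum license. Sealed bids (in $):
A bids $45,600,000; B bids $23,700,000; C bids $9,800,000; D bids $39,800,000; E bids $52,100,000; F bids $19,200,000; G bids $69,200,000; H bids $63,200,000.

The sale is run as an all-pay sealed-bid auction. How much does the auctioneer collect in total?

Bids ranked: 69,200,000 (G) > 63,200,000 (H) > 52,100,000 (E) > 45,600,000 (A) > 39,800,000 (D) > 23,700,000 (B) > …
Every bidder forfeits their bid regardless of winning.
Revenue = 45,600,000 + 23,700,000 + 9,800,000 + 39,800,000 + 52,100,000 + 19,200,000 + 69,200,000 + 63,200,000 = $322,600,000.

Total revenue: $322,600,000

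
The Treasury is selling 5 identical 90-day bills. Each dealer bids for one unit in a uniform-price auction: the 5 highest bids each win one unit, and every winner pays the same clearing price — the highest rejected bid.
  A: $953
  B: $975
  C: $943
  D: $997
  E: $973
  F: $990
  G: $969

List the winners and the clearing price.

D, F, B, E, G; each pays $953

Bids ranked high→low: 997 (D), 990 (F), 975 (B), 973 (E), 969 (G), 953 (A), 943 (C)
Winners (5 units): D, F, B, E, G.
Highest unsuccessful bid: $953 → clearing price.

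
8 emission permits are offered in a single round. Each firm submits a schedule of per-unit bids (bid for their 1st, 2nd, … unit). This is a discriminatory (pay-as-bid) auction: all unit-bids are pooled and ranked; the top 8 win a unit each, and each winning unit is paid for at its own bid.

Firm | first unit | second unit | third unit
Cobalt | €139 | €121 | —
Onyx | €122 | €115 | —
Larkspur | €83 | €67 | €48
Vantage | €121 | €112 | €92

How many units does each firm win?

Cobalt 2, Larkspur 1, Onyx 2, Vantage 3

Pooled unit-bids ranked (top 8): 139 (Cobalt-1), 122 (Onyx-1), 121 (Cobalt-2), 121 (Vantage-1), 115 (Onyx-2), 112 (Vantage-2), 92 (Vantage-3), 83 (Larkspur-1)
Next rejected bid: €67 (not a price — pay-as-bid).
Allocation: Cobalt 2, Larkspur 1, Onyx 2, Vantage 3.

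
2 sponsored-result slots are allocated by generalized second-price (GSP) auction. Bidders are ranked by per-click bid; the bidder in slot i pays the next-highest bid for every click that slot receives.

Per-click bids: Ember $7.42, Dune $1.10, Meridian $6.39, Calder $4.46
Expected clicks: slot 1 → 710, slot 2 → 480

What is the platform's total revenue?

Sorting advertisers: $7.42 (Ember) > $6.39 (Meridian) > $4.46 (Calder) > …
Slot 1: Ember pays $6.39 × 710 = $4536.90
Slot 2: Meridian pays $4.46 × 480 = $2140.80
Total = $6677.70

Total revenue: $6677.70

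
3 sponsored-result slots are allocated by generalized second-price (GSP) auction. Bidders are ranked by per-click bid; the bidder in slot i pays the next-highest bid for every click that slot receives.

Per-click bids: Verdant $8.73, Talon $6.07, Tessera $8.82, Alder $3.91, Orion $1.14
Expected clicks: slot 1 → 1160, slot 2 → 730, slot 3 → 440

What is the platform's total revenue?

Total revenue: $16278.30

Per-click bids in order: $8.82 (Tessera) > $8.73 (Verdant) > $6.07 (Talon) > $3.91 (Alder) > …
Slot 1: Tessera pays $8.73 × 1160 = $10126.80
Slot 2: Verdant pays $6.07 × 730 = $4431.10
Slot 3: Talon pays $3.91 × 440 = $1720.40
Total = $16278.30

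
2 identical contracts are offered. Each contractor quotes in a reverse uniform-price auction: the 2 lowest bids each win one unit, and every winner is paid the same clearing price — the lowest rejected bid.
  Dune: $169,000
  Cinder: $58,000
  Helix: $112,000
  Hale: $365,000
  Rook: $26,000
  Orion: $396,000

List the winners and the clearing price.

Rook, Cinder; each is paid $112,000

Bids ranked low→high: 26,000 (Rook), 58,000 (Cinder), 112,000 (Helix), 169,000 (Dune), …
Winners (2 units): Rook, Cinder.
First losing bid is Helix's $112,000, which sets the uniform price.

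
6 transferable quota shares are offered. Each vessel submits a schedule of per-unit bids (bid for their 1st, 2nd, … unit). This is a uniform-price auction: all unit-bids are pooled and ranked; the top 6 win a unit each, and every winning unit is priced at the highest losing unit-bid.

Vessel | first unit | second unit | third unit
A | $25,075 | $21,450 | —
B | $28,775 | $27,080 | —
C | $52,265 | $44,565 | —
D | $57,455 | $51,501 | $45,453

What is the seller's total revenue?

All unit-bids, highest first — top 6: 57,455 (D-1), 52,265 (C-1), 51,501 (D-2), 45,453 (D-3), 44,565 (C-2), 28,775 (B-1)
The (k+1)-th unit-bid is $27,080.
Allocation: B 1, C 2, D 3. Every unit priced at $27,080.
Revenue = 6 × 27,080 = $162,480.

Total revenue: $162,480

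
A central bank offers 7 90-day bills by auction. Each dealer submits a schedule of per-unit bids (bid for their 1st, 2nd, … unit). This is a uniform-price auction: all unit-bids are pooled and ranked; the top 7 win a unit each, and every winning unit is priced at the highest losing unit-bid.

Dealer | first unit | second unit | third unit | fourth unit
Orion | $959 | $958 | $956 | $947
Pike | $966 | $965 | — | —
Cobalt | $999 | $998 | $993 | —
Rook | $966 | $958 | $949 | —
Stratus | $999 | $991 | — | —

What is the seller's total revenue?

Pooled unit-bids ranked (top 7): 999 (Cobalt-1), 999 (Stratus-1), 998 (Cobalt-2), 993 (Cobalt-3), 991 (Stratus-2), 966 (Pike-1), 966 (Rook-1)
First bid not allocated: $965.
Allocation: Cobalt 3, Pike 1, Rook 1, Stratus 2. Every unit priced at $965.
Revenue = 7 × 965 = $6,755.

Total revenue: $6,755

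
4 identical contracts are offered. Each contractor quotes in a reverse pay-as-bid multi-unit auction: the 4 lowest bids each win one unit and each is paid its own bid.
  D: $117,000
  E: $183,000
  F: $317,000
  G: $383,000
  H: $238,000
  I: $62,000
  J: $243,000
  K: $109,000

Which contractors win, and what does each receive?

Sorting: 62,000 (I), 109,000 (K), 117,000 (D), 183,000 (E), 238,000 (H), 243,000 (J), …
Lowest 4: I, K, D, E.
Each winner is paid its own bid: I $62,000, K $109,000, D $117,000, E $183,000.

I $62,000, K $109,000, D $117,000, E $183,000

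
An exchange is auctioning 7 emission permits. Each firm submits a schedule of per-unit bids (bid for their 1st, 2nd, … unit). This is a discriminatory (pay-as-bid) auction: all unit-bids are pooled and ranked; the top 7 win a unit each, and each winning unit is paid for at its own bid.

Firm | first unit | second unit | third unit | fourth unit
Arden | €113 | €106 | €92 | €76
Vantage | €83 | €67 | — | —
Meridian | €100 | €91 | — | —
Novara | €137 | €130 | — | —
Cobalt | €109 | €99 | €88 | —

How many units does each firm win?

Pooled unit-bids ranked (top 7): 137 (Novara-1), 130 (Novara-2), 113 (Arden-1), 109 (Cobalt-1), 106 (Arden-2), 100 (Meridian-1), 99 (Cobalt-2)
Next rejected bid: €92 (not a price — pay-as-bid).
Allocation: Arden 2, Cobalt 2, Meridian 1, Novara 2.

Arden 2, Cobalt 2, Meridian 1, Novara 2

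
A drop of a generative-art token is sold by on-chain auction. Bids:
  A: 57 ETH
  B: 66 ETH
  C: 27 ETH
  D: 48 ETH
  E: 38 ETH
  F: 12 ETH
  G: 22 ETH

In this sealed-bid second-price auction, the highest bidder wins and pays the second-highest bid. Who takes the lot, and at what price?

Sorting bids: 66 (B) > 57 (A) > 48 (D) > 38 (E) > 27 (C) > 22 (G) > …
B wins with the highest bid; price is set by the runner-up at 57 ETH.

B pays 57 ETH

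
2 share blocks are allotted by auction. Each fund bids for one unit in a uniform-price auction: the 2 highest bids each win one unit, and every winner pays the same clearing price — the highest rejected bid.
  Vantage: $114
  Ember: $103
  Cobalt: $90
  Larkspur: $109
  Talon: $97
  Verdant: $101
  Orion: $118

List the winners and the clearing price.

Bids ranked high→low: 118 (Orion), 114 (Vantage), 109 (Larkspur), 103 (Ember), …
Top 2: Orion, Vantage.
Highest unsuccessful bid: $109 → clearing price.

Orion, Vantage; each pays $109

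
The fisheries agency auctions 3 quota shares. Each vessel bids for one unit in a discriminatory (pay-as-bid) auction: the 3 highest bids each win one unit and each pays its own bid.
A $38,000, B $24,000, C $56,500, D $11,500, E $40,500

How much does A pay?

A pays $38,000

Ordering the bids: 56,500 (C), 40,500 (E), 38,000 (A), 24,000 (B), 11,500 (D)
Top 3: C, E, A.
A wins → own bid $38,000.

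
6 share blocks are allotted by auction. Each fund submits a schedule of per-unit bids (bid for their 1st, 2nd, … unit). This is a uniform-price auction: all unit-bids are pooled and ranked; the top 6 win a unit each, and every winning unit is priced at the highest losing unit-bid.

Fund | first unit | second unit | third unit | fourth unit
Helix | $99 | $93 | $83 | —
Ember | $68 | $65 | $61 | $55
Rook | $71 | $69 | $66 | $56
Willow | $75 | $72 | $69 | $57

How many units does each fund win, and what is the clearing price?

All unit-bids, highest first — top 6: 99 (Helix-1), 93 (Helix-2), 83 (Helix-3), 75 (Willow-1), 72 (Willow-2), 71 (Rook-1)
Highest rejected unit-bid = $69.
Allocation: Helix 3, Rook 1, Willow 2.

Helix 3, Rook 1, Willow 2; clearing price $69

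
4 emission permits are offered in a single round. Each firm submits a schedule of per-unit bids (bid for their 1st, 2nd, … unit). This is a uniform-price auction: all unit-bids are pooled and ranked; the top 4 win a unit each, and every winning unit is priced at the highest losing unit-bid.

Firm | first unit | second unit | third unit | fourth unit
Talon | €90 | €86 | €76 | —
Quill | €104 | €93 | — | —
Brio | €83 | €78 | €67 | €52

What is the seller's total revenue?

Total revenue: €332

Merging the schedules and taking the best 4: 104 (Quill-1), 93 (Quill-2), 90 (Talon-1), 86 (Talon-2)
Highest rejected unit-bid = €83.
Allocation: Quill 2, Talon 2. Every unit priced at €83.
Revenue = 4 × 83 = €332.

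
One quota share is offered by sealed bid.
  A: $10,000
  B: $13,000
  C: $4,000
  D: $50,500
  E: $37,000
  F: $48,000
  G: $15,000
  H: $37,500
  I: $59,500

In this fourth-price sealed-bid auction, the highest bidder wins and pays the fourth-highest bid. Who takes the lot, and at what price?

Bids ranked: 59,500 (I) > 50,500 (D) > 48,000 (F) > 37,500 (H) > 37,000 (E) > 15,000 (G) > …
I is highest; pays the fourth-highest bid, $37,500.

I pays $37,500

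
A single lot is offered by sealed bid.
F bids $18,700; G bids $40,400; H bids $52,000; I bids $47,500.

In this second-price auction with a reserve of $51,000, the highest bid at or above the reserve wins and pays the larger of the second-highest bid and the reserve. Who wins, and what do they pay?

Bids in order: 52,000 (H) > 47,500 (I) > 40,400 (G) > 18,700 (F)
Highest eligible bid: H at $52,000.
max(second-highest $47,500, reserve $51,000) = $51,000.

H pays $51,000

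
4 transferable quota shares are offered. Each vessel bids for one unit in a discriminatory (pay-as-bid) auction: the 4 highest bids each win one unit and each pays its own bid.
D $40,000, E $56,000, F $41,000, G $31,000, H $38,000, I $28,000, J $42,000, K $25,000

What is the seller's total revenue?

Total revenue: $179,000

Bids ranked high→low: 56,000 (E), 42,000 (J), 41,000 (F), 40,000 (D), 38,000 (H), 31,000 (G), …
Top 4: E, J, F, D.
Total revenue = 56,000 + 42,000 + 41,000 + 40,000 = $179,000.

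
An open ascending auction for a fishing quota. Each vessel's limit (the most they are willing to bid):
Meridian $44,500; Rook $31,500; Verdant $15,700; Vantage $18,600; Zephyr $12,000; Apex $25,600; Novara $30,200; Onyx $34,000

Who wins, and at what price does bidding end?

Limits in order: 44,500 (Meridian) > 34,000 (Onyx) > 31,500 (Rook) > 30,200 (Novara) > 25,600 (Apex) > 18,600 (Vantage) > …
Bidding ends when Onyx exits at $34,000; Meridian takes it.

Meridian wins at $34,000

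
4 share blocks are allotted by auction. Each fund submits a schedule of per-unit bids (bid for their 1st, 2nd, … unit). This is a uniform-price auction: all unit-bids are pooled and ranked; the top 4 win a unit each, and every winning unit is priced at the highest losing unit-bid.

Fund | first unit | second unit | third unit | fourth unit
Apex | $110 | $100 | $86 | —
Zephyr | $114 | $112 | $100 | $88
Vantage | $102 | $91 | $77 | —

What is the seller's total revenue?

Total revenue: $400

Pooled unit-bids ranked (top 4): 114 (Zephyr-1), 112 (Zephyr-2), 110 (Apex-1), 102 (Vantage-1)
The (k+1)-th unit-bid is $100.
Allocation: Apex 1, Vantage 1, Zephyr 2. Every unit priced at $100.
Revenue = 4 × 100 = $400.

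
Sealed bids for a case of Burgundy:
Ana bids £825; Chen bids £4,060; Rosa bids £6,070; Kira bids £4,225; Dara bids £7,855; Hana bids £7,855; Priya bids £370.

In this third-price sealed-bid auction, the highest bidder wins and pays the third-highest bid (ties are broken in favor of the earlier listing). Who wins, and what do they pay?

Rule: the highest bidder wins and pays the third-highest bid.
Bids in order: 7,855 (Dara) > 7,855 (Hana) > 6,070 (Rosa) > 4,225 (Kira) > 4,060 (Chen) > 825 (Ana) > …
Tie at £7,855 → Dara wins by tie-break.
Dara is highest; pays the third-highest bid, £6,070.

Dara pays £6,070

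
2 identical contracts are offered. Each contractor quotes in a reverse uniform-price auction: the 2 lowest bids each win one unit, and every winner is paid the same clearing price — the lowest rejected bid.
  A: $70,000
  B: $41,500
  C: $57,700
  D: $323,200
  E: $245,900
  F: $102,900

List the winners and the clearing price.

Ordering the bids: 41,500 (B), 57,700 (C), 70,000 (A), 102,900 (F), …
The 2 lowest are B, C.
Lowest unsuccessful bid: $70,000 → clearing price.

B, C; each is paid $70,000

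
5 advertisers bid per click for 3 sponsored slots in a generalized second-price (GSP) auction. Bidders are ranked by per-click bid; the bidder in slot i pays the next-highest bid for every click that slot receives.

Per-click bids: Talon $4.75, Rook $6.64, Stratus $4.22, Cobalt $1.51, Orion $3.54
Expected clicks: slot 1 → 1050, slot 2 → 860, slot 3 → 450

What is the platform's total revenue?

Total revenue: $10209.70

Per-click bids in order: $6.64 (Rook) > $4.75 (Talon) > $4.22 (Stratus) > $3.54 (Orion) > …
Slot 1: Rook pays $4.75 × 1050 = $4987.50
Slot 2: Talon pays $4.22 × 860 = $3629.20
Slot 3: Stratus pays $3.54 × 450 = $1593.00
Total = $10209.70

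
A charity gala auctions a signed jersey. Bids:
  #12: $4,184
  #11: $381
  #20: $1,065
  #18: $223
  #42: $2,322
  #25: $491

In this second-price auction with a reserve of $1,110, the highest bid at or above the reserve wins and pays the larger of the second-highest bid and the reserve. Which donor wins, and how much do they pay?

#12 pays $2,322

Bids ranked: 4,184 (#12) > 2,322 (#42) > 1,065 (#20) > 491 (#25) > 381 (#11) > 223 (#18)
#12 has the top bid at or above the reserve ($4,184).
Second-highest bid $2,322 exceeds the reserve $1,110 → payment $2,322.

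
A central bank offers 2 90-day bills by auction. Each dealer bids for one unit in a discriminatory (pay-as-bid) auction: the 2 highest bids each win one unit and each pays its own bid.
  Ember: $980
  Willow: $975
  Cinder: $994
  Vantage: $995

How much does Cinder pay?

Cinder pays $994

Sorting: 995 (Vantage), 994 (Cinder), 980 (Ember), 975 (Willow)
Winners (2 units): Vantage, Cinder.
Cinder wins → own bid $994.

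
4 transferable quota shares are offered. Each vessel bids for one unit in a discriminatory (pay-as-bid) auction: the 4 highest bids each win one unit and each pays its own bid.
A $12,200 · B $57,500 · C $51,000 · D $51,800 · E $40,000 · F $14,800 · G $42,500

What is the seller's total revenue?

Total revenue: $202,800

Bids ranked high→low: 57,500 (B), 51,800 (D), 51,000 (C), 42,500 (G), 40,000 (E), 14,800 (F), …
The 4 highest are B, D, C, G.
Total revenue = 57,500 + 51,800 + 51,000 + 42,500 = $202,800.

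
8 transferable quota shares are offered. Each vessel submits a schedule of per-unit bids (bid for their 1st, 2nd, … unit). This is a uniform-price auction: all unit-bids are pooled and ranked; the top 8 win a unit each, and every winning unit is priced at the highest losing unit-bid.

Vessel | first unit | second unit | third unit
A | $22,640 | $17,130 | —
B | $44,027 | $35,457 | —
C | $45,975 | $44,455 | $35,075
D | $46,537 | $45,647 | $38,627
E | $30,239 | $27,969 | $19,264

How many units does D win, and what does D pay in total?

Merging the schedules and taking the best 8: 46,537 (D-1), 45,975 (C-1), 45,647 (D-2), 44,455 (C-2), 44,027 (B-1), 38,627 (D-3), 35,457 (B-2), 35,075 (C-3)
First bid not allocated: $30,239.
D wins 3 unit(s) at $30,239 each.

D: 3 units, pays $90,717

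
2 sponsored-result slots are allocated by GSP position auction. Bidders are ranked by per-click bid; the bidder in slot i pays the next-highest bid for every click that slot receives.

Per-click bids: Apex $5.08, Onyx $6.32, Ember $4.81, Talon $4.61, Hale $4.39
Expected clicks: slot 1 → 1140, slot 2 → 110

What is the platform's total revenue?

Sorting advertisers: $6.32 (Onyx) > $5.08 (Apex) > $4.81 (Ember) > …
Slot 1: Onyx pays $5.08 × 1140 = $5791.20
Slot 2: Apex pays $4.81 × 110 = $529.10
Total = $6320.30

Total revenue: $6320.30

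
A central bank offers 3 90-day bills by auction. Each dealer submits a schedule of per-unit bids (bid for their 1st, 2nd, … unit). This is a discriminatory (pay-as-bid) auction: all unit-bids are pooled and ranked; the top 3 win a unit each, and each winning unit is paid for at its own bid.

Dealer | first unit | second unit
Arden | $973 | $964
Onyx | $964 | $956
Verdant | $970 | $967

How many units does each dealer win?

Arden 1, Verdant 2

Pooled unit-bids ranked (top 3): 973 (Arden-1), 970 (Verdant-1), 967 (Verdant-2)
Next rejected bid: $964 (not a price — pay-as-bid).
Allocation: Arden 1, Verdant 2.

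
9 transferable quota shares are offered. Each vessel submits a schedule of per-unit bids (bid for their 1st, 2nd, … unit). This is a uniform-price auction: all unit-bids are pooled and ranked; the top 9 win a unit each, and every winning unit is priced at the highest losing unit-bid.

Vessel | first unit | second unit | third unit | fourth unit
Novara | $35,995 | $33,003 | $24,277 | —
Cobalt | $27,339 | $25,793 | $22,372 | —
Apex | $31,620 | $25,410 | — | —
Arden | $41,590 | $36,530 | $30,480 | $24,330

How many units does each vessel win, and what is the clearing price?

Merging the schedules and taking the best 9: 41,590 (Arden-1), 36,530 (Arden-2), 35,995 (Novara-1), 33,003 (Novara-2), 31,620 (Apex-1), 30,480 (Arden-3), 27,339 (Cobalt-1), 25,793 (Cobalt-2), 25,410 (Apex-2)
First bid not allocated: $24,330.
Allocation: Apex 2, Arden 3, Cobalt 2, Novara 2.

Apex 2, Arden 3, Cobalt 2, Novara 2; clearing price $24,330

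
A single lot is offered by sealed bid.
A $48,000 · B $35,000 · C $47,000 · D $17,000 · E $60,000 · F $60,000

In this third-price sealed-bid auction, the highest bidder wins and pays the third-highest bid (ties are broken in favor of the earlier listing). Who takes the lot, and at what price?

Bids in order: 60,000 (E) > 60,000 (F) > 48,000 (A) > 47,000 (C) > 35,000 (B) > 17,000 (D)
Tie at $60,000 → E wins by tie-break.
E wins; payment is bid #3 in the ranking = $48,000.

E pays $48,000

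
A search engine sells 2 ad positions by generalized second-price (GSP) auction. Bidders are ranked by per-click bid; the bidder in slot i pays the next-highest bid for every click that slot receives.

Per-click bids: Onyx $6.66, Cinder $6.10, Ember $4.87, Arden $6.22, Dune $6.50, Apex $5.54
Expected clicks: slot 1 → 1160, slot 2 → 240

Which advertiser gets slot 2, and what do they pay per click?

Per-click bids in order: $6.66 (Onyx) > $6.50 (Dune) > $6.22 (Arden) > …
Slot 2 goes to the second-ranked bidder, Dune, who pays the next bid down: $6.22/click.

Dune; $6.22 per click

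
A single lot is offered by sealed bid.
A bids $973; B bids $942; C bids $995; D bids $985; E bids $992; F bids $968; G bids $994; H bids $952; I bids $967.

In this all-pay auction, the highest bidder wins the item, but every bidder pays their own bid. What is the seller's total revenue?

Sorting bids: 995 (C) > 994 (G) > 992 (E) > 985 (D) > 973 (A) > 968 (F) > …
C wins with the top bid; all bids are sunk regardless.
Every bidder forfeits their bid regardless of winning.
Revenue = 973 + 942 + 995 + 985 + 992 + 968 + 994 + 952 + 967 = $8,768.

Total revenue: $8,768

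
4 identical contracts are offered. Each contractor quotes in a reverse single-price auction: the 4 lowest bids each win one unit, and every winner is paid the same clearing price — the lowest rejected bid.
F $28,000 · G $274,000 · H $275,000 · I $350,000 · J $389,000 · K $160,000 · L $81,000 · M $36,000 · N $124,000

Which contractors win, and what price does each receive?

F, M, L, N; each is paid $160,000

Sorting: 28,000 (F), 36,000 (M), 81,000 (L), 124,000 (N), 160,000 (K), 274,000 (G), …
Winners (4 units): F, M, L, N.
First losing bid is K's $160,000, which sets the uniform price.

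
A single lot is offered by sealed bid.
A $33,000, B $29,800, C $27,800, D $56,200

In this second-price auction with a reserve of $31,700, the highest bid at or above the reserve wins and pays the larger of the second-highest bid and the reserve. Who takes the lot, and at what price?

Bids in order: 56,200 (D) > 33,000 (A) > 29,800 (B) > 27,800 (C)
Highest eligible bid: D at $56,200.
Second-highest bid $33,000 exceeds the reserve $31,700 → payment $33,000.

D pays $33,000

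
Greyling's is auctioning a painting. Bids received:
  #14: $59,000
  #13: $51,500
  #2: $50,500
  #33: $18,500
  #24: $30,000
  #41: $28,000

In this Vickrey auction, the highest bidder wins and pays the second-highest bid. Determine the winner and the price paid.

Sorting bids: 59,000 (#14) > 51,500 (#13) > 50,500 (#2) > 30,000 (#24) > 28,000 (#41) > 18,500 (#33)
#14 is highest; pays the second-highest bid, $51,500.

#14 pays $51,500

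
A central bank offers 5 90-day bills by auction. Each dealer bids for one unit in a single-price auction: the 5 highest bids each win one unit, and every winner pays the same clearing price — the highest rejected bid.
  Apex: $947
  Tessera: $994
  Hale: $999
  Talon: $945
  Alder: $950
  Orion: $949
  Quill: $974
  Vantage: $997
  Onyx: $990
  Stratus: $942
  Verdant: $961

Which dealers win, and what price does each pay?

Bids ranked high→low: 999 (Hale), 997 (Vantage), 994 (Tessera), 990 (Onyx), 974 (Quill), 961 (Verdant), 950 (Alder), …
The 5 highest are Hale, Vantage, Tessera, Onyx, Quill.
Clearing price = highest rejected bid = $961.

Hale, Vantage, Tessera, Onyx, Quill; each pays $961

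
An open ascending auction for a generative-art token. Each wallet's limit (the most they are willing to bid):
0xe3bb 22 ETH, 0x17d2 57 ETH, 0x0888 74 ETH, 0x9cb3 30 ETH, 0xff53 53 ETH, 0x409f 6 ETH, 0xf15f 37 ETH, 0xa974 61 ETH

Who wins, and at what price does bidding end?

0x0888 wins at 61 ETH

Limits in order: 74 (0x0888) > 61 (0xa974) > 57 (0x17d2) > 53 (0xff53) > 37 (0xf15f) > 30 (0x9cb3) > …
0xa974 is the last rival to drop out, at 61 ETH; 0x0888 remains and wins at that price.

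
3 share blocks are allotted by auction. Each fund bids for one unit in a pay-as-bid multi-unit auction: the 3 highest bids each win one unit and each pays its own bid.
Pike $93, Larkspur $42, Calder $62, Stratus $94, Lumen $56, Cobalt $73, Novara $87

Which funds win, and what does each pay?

Stratus $94, Pike $93, Novara $87

Ordering the bids: 94 (Stratus), 93 (Pike), 87 (Novara), 73 (Cobalt), 62 (Calder), …
Winners (3 units): Stratus, Pike, Novara.
Each winner pays its own bid: Stratus $94, Pike $93, Novara $87.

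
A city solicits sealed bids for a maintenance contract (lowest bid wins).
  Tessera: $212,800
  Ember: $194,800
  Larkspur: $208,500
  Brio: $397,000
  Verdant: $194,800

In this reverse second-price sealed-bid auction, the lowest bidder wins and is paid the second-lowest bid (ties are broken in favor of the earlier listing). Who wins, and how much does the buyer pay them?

Bids ranked: 194,800 (Ember) < 194,800 (Verdant) < 208,500 (Larkspur) < 212,800 (Tessera) < 397,000 (Brio)
Tie at $194,800 → Ember wins by tie-break.
Ember is lowest; is paid the second-lowest bid, $194,800.

Ember is paid $194,800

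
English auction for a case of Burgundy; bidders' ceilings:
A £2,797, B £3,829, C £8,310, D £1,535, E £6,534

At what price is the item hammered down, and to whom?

Sorting limits: 8,310 (C) > 6,534 (E) > 3,829 (B) > 2,797 (A) > 1,535 (D)
E is the last rival to drop out, at £6,534; C remains and wins at that price.

C wins at £6,534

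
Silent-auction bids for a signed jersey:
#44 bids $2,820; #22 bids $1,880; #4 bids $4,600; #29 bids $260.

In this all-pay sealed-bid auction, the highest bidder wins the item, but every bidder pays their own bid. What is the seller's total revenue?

Total revenue: $9,560

Bids ranked: 4,600 (#4) > 2,820 (#44) > 1,880 (#22) > 260 (#29)
Every bidder forfeits their bid regardless of winning.
Revenue = 2,820 + 1,880 + 4,600 + 260 = $9,560.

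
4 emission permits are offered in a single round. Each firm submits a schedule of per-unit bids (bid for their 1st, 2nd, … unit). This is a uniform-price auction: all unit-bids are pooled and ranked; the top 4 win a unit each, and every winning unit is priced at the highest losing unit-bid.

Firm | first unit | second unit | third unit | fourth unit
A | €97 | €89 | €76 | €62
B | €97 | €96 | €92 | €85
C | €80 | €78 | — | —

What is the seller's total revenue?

Pooled unit-bids ranked (top 4): 97 (A-1), 97 (B-1), 96 (B-2), 92 (B-3)
The (k+1)-th unit-bid is €89.
Allocation: A 1, B 3. Every unit priced at €89.
Revenue = 4 × 89 = €356.

Total revenue: €356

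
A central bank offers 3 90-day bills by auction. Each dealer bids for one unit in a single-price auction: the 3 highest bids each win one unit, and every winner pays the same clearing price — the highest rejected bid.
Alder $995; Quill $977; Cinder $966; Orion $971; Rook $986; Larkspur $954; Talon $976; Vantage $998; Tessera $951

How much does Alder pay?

Alder pays $977

Sorting: 998 (Vantage), 995 (Alder), 986 (Rook), 977 (Quill), 976 (Talon), …
Top 3: Vantage, Alder, Rook.
Highest unsuccessful bid: $977 → clearing price.
Alder wins → pays $977.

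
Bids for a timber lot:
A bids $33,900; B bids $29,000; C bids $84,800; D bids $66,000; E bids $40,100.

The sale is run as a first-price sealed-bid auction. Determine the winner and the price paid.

Rule: the highest bidder wins and pays their own bid.
Bids in order: 84,800 (C) > 66,000 (D) > 40,100 (E) > 33,900 (A) > 29,000 (B)
First-price: C pays what they bid, $84,800.

C pays $84,800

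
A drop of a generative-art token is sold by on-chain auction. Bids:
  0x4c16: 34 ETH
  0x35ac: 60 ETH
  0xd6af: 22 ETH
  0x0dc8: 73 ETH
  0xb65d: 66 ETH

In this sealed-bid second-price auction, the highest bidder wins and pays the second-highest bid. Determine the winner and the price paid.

Rule: the highest bidder wins and pays the second-highest bid.
Sorting bids: 73 (0x0dc8) > 66 (0xb65d) > 60 (0x35ac) > 34 (0x4c16) > 22 (0xd6af)
0x0dc8 is highest; pays the second-highest bid, 66 ETH.

0x0dc8 pays 66 ETH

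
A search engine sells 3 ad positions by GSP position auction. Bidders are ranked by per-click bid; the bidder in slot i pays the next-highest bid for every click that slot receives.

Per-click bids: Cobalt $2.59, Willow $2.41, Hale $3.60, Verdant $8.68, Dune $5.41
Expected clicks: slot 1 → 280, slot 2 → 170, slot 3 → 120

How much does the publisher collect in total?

Total revenue: $2437.60

Sorting advertisers: $8.68 (Verdant) > $5.41 (Dune) > $3.60 (Hale) > $2.59 (Cobalt) > …
Slot 1: Verdant pays $5.41 × 280 = $1514.80
Slot 2: Dune pays $3.60 × 170 = $612.00
Slot 3: Hale pays $2.59 × 120 = $310.80
Total = $2437.60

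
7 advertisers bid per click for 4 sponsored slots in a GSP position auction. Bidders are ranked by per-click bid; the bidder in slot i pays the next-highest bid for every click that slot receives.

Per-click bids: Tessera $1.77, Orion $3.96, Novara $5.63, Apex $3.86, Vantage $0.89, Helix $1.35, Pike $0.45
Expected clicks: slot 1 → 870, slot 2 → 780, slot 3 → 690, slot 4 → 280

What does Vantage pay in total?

Ranked by bid: $5.63 (Novara) > $3.96 (Orion) > $3.86 (Apex) > $1.77 (Tessera) > $1.35 (Helix) > …
Vantage ranks below slot 4 → no slot, pays nothing.

Vantage pays $0.00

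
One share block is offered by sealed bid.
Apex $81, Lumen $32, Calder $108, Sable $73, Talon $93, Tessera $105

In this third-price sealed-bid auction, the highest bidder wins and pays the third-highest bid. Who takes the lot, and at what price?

Calder pays $93

Third-price sealed-bid auction: the highest bidder wins and pays the third-highest bid.
Bids ranked: 108 (Calder) > 105 (Tessera) > 93 (Talon) > 81 (Apex) > 73 (Sable) > 32 (Lumen)
Calder is highest; pays the third-highest bid, $93.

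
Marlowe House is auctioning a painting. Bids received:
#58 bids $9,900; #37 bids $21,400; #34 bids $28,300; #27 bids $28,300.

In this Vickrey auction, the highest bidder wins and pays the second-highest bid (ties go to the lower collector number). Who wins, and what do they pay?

Sorting bids: 28,300 (#27) > 28,300 (#34) > 21,400 (#37) > 9,900 (#58)
Tie at $28,300 → #27 wins by tie-break.
Second-price: #27 pays #34's bid of $28,300.

#27 pays $28,300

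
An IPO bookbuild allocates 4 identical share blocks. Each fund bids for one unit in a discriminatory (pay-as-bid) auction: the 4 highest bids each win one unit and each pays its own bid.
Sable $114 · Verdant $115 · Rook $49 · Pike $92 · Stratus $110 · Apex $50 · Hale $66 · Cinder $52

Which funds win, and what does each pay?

Ordering the bids: 115 (Verdant), 114 (Sable), 110 (Stratus), 92 (Pike), 66 (Hale), 52 (Cinder), …
Top 4: Verdant, Sable, Stratus, Pike.
Each winner pays its own bid: Verdant $115, Sable $114, Stratus $110, Pike $92.

Verdant $115, Sable $114, Stratus $110, Pike $92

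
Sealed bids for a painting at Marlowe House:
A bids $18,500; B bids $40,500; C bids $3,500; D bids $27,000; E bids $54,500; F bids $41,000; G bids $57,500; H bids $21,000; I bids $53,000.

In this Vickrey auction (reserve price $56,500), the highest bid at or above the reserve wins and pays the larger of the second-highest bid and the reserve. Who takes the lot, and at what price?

G pays $56,500

Sorting bids: 57,500 (G) > 54,500 (E) > 53,000 (I) > 41,000 (F) > 40,500 (B) > 27,000 (D) > …
G has the top bid at or above the reserve ($57,500).
max(second-highest $54,500, reserve $56,500) = $56,500.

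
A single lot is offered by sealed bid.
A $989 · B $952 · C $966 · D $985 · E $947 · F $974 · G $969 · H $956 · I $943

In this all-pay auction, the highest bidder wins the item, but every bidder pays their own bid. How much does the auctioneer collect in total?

Rule: the highest bidder wins the item, but every bidder pays their own bid.
Bids in order: 989 (A) > 985 (D) > 974 (F) > 969 (G) > 966 (C) > 956 (H) > …
Every bidder forfeits their bid regardless of winning.
Revenue = 989 + 952 + 966 + 985 + 947 + 974 + 969 + 956 + 943 = $8,681.

Total revenue: $8,681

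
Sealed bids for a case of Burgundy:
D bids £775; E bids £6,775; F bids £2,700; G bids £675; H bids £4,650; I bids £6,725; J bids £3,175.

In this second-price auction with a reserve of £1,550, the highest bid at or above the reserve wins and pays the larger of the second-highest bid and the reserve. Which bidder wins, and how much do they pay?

Bids ranked: 6,775 (E) > 6,725 (I) > 4,650 (H) > 3,175 (J) > 2,700 (F) > 775 (D) > …
Highest eligible bid: E at £6,775.
max(second-highest £6,725, reserve £1,550) = £6,725; the reserve does not bind.

E pays £6,725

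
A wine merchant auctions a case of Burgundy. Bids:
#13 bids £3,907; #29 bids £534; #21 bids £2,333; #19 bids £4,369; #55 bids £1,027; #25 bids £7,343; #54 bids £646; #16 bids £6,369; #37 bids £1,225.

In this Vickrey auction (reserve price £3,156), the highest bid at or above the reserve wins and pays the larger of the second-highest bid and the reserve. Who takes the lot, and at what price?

Rule: the highest bid at or above the reserve wins and pays the larger of the second-highest bid and the reserve.
Sorting bids: 7,343 (#25) > 6,369 (#16) > 4,369 (#19) > 3,907 (#13) > 2,333 (#21) > 1,225 (#37) > …
#25 has the top bid at or above the reserve (£7,343).
Second-highest bid £6,369 exceeds the reserve £3,156 → payment £6,369.

#25 pays £6,369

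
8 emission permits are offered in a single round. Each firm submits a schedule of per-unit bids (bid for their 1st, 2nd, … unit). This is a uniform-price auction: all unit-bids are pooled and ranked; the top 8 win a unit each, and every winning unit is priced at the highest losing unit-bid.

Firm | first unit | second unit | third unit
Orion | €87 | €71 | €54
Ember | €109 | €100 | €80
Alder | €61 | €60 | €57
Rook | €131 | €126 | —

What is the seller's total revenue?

Total revenue: €480

Merging the schedules and taking the best 8: 131 (Rook-1), 126 (Rook-2), 109 (Ember-1), 100 (Ember-2), 87 (Orion-1), 80 (Ember-3), 71 (Orion-2), 61 (Alder-1)
The (k+1)-th unit-bid is €60.
Allocation: Alder 1, Ember 3, Orion 2, Rook 2. Every unit priced at €60.
Revenue = 8 × 60 = €480.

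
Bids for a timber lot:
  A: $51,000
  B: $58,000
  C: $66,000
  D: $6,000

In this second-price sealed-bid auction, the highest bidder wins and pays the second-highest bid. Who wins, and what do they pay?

C pays $58,000

Sorting bids: 66,000 (C) > 58,000 (B) > 51,000 (A) > 6,000 (D)
C is highest; pays the second-highest bid, $58,000.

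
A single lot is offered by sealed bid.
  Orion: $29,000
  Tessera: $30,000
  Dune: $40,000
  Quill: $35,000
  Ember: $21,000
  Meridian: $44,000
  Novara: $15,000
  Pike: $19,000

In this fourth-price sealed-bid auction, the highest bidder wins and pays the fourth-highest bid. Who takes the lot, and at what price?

Meridian pays $30,000

Sorting bids: 44,000 (Meridian) > 40,000 (Dune) > 35,000 (Quill) > 30,000 (Tessera) > 29,000 (Orion) > 21,000 (Ember) > …
Meridian wins; payment is bid #4 in the ranking = $30,000.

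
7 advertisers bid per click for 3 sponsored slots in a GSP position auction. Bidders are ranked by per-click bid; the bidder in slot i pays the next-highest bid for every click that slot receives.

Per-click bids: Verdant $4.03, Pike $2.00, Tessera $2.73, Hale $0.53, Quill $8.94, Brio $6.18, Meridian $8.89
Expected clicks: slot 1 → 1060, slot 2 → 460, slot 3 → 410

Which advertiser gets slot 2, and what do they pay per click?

Ranked by bid: $8.94 (Quill) > $8.89 (Meridian) > $6.18 (Brio) > $4.03 (Verdant) > …
Slot 2 goes to the second-ranked bidder, Meridian, who pays the next bid down: $6.18/click.

Meridian; $6.18 per click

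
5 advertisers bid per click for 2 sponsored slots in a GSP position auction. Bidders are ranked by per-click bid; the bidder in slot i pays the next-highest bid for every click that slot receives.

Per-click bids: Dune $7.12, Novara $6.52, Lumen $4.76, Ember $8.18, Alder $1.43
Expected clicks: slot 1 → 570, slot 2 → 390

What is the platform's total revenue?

Total revenue: $6601.20

Per-click bids in order: $8.18 (Ember) > $7.12 (Dune) > $6.52 (Novara) > …
Slot 1: Ember pays $7.12 × 570 = $4058.40
Slot 2: Dune pays $6.52 × 390 = $2542.80
Total = $6601.20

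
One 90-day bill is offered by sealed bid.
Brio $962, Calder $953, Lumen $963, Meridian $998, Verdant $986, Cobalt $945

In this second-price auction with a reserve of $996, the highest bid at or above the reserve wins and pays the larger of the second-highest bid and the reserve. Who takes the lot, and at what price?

Meridian pays $996

Second-price auction with a reserve of $996: the highest bid at or above the reserve wins and pays the larger of the second-highest bid and the reserve.
Bids ranked: 998 (Meridian) > 986 (Verdant) > 963 (Lumen) > 962 (Brio) > 953 (Calder) > 945 (Cobalt)
Meridian has the top bid at or above the reserve ($998).
max(second-highest $986, reserve $996) = $996.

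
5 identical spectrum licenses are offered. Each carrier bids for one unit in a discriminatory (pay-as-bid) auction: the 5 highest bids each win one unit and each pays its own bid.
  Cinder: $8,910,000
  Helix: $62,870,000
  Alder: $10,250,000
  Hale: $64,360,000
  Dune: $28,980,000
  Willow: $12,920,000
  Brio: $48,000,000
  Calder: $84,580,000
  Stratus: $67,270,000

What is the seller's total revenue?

Total revenue: $327,080,000

Ordering the bids: 84,580,000 (Calder), 67,270,000 (Stratus), 64,360,000 (Hale), 62,870,000 (Helix), 48,000,000 (Brio), 28,980,000 (Dune), 12,920,000 (Willow), …
Top 5: Calder, Stratus, Hale, Helix, Brio.
Total revenue = 84,580,000 + 67,270,000 + 64,360,000 + 62,870,000 + 48,000,000 = $327,080,000.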